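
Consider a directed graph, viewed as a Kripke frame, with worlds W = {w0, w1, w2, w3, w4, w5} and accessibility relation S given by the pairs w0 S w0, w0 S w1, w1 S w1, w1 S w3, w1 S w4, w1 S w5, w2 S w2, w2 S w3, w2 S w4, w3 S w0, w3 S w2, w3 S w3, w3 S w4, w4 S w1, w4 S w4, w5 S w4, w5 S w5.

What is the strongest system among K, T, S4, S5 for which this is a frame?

T

Reflexive (axiom T): yes — every world is S-related to itself.
Transitive (axiom 4): no — w0 S w1 and w1 S w3, but not w0 S w3.
Euclidean (axiom 5): no — w1 S w3 and w1 S w5, but not w3 S w5.
So F validates K, T; S4 would additionally require S to be transitive. The strongest is T.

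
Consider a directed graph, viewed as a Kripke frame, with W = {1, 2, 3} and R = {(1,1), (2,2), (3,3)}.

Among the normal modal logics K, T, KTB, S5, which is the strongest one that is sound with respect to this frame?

Reflexive (axiom T): yes — every world is R-related to itself.
Symmetric (axiom B): yes — every pair in R has its reverse in R.
Euclidean (axiom 5): yes — any two successors of a common world are R-related.
So F validates K, T, KTB, S5. The strongest is S5.

S5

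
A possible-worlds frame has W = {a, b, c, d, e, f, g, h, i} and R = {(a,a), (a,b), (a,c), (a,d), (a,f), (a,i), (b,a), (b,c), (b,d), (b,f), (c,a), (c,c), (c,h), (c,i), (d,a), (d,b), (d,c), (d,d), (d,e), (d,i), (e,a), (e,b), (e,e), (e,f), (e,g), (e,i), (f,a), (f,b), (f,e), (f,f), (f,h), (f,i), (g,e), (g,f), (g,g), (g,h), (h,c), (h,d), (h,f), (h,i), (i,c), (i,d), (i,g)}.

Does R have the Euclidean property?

Euclidean: no — a R b and a R i, but not b R i.

No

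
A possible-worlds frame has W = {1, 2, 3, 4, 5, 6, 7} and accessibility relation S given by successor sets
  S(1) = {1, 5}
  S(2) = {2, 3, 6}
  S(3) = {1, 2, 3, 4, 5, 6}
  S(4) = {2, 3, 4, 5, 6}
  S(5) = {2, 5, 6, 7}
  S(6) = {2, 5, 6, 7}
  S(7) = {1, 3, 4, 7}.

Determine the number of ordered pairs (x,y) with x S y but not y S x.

Enumerating: (1,5), (3,1), (3,5), (3,6), (4,2), (4,5), (4,6), (5,2), (5,7), (6,7), (7,1), (7,3), (7,4).

13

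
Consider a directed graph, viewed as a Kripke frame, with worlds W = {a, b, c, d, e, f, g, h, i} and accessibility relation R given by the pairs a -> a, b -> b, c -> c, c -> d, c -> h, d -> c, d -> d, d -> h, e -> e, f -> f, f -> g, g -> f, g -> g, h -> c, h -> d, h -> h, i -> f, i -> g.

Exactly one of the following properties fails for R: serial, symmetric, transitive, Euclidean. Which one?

Serial: yes — every world has a successor (e.g. a R a).
Symmetric: no — i R f but not f R i.
Transitive: yes — every two-step R-path is closed by a direct edge.
Euclidean: yes — any two successors of a common world are R-related.
Only symmetric fails.

symmetric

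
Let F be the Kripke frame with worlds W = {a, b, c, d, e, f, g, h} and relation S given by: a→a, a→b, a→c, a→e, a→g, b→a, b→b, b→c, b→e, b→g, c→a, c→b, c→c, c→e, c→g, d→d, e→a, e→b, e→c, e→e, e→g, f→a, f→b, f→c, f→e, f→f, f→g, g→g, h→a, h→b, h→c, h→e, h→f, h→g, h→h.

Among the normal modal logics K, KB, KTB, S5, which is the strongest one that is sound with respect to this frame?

Symmetric (axiom B): no — a S g but not g S a.
Reflexive (axiom T): yes — every world is S-related to itself.
Euclidean (axiom 5): no — a S g and a S b, but not g S b.
So F validates K; KB would additionally require S to be symmetric. The strongest is K.

K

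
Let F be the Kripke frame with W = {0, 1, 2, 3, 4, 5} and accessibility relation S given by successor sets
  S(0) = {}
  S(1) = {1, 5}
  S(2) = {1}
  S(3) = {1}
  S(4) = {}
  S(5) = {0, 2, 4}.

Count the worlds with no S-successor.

Enumerating: 0, 4.

2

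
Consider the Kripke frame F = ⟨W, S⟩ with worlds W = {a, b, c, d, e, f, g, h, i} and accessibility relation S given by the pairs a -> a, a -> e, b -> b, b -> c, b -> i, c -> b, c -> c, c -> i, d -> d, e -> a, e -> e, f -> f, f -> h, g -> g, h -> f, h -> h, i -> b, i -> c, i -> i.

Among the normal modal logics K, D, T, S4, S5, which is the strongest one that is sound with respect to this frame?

S5

Serial (axiom D): yes — every world has a successor (e.g. a S a).
Reflexive (axiom T): yes — every world is S-related to itself.
Transitive (axiom 4): yes — every two-step S-path is closed by a direct edge.
Euclidean (axiom 5): yes — any two successors of a common world are S-related.
So F validates K, D, T, S4, S5. The strongest is S5.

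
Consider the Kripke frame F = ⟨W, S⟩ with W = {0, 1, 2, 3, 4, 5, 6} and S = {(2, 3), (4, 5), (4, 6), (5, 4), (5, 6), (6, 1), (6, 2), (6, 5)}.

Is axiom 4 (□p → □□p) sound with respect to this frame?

No

By correspondence theory, 4 is valid on a frame iff S is transitive.
Transitive: no — 4 S 6 and 6 S 1, but not 4 S 1.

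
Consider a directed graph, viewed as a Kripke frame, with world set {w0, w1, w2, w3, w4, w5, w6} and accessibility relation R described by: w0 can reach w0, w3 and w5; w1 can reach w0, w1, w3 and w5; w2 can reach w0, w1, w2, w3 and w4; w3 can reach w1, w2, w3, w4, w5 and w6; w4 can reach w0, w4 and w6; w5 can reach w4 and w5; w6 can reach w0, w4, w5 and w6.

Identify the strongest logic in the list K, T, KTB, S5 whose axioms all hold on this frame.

Reflexive (axiom T): yes — every world is R-related to itself.
Symmetric (axiom B): no — w0 R w3 but not w3 R w0.
Euclidean (axiom 5): no — w0 R w5 and w0 R w3, but not w5 R w3.
So F validates K, T; KTB would additionally require R to be symmetric. The strongest is T.

T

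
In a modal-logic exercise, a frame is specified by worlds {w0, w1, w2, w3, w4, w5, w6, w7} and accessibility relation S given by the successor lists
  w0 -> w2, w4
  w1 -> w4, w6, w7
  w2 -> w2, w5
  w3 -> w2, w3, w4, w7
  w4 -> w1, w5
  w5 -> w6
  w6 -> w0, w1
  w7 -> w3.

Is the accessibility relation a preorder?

Reflexive: no — w0 is not related to itself.
Transitive: no — w0 S w2 and w2 S w5, but not w0 S w5.
So S is not a preorder.

No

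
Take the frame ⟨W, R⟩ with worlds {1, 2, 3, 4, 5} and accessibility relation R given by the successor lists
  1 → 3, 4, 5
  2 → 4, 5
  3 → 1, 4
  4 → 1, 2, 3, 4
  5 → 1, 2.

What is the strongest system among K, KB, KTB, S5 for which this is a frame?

Symmetric (axiom B): yes — every pair in R has its reverse in R.
Reflexive (axiom T): no — 1 is not related to itself.
Euclidean (axiom 5): no — 1 R 3 and 1 R 5, but not 3 R 5.
So F validates K, KB; KTB would additionally require R to be reflexive. The strongest is KB.

KB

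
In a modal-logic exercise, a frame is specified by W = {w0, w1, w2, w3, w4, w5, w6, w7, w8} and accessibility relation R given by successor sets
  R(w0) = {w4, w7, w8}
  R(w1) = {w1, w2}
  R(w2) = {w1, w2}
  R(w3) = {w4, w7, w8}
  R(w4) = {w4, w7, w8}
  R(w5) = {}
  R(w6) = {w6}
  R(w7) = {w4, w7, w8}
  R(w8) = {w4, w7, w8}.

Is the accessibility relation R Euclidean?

Euclidean: yes — any two successors of a common world are R-related.

Yes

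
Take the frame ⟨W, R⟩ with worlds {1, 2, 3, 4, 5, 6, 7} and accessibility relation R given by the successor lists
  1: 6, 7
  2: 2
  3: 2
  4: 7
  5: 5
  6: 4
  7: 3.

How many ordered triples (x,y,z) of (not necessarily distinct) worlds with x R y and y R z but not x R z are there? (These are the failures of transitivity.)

5

Enumerating: (1,6,4), (1,7,3), (4,7,3), (6,4,7), (7,3,2).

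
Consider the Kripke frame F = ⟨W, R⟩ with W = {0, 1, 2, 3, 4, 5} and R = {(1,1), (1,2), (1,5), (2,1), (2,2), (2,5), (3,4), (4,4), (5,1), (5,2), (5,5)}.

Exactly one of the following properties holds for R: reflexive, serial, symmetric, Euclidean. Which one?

Reflexive: no — 0 is not related to itself.
Serial: no — 0 has no R-successor.
Symmetric: no — 3 R 4 but not 4 R 3.
Euclidean: yes — any two successors of a common world are R-related.
Only Euclidean holds.

Euclidean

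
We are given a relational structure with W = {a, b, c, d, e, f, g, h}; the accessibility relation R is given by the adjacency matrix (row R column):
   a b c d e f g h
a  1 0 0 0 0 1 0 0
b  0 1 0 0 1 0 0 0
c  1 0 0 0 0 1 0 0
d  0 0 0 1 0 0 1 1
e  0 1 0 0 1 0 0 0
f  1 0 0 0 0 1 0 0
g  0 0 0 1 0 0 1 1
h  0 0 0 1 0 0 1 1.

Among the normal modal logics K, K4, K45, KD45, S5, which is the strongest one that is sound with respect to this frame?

KD45

Transitive (axiom 4): yes — every two-step R-path is closed by a direct edge.
Euclidean (axiom 5): yes — any two successors of a common world are R-related.
Serial (axiom D): yes — every world has a successor (e.g. a R a).
Reflexive (axiom T): no — c is not related to itself.
So F validates K, K4, K45, KD45; S5 would additionally require R to be reflexive. The strongest is KD45.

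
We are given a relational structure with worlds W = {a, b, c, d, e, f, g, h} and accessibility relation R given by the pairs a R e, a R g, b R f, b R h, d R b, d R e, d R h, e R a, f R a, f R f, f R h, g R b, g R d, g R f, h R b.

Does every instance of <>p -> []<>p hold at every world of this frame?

The schema 5 characterises exactly the Euclidean frames.
Euclidean: no — a R e and a R g, but not e R g.

No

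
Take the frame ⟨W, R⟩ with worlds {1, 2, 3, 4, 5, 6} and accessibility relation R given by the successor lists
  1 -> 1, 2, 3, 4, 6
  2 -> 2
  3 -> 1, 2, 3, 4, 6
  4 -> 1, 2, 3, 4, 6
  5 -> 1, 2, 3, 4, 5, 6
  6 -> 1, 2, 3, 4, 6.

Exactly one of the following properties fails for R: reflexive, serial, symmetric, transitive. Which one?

symmetric

Reflexive: yes — every world is R-related to itself.
Serial: yes — every world has a successor (e.g. 1 R 1).
Symmetric: no — 1 R 2 but not 2 R 1.
Transitive: yes — every two-step R-path is closed by a direct edge.
Only symmetric fails.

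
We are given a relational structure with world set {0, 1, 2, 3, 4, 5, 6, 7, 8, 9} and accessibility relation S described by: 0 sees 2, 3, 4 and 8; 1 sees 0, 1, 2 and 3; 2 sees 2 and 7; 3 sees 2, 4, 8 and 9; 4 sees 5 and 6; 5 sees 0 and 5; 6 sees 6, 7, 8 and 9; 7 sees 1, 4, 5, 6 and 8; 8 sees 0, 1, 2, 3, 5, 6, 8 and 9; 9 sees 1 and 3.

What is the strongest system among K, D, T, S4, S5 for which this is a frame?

Serial (axiom D): yes — every world has a successor (e.g. 0 S 2).
Reflexive (axiom T): no — 0 is not related to itself.
Transitive (axiom 4): no — 0 S 2 and 2 S 7, but not 0 S 7.
Euclidean (axiom 5): no — 0 S 2 and 0 S 3, but not 2 S 3.
So F validates K, D; T would additionally require S to be reflexive. The strongest is D.

D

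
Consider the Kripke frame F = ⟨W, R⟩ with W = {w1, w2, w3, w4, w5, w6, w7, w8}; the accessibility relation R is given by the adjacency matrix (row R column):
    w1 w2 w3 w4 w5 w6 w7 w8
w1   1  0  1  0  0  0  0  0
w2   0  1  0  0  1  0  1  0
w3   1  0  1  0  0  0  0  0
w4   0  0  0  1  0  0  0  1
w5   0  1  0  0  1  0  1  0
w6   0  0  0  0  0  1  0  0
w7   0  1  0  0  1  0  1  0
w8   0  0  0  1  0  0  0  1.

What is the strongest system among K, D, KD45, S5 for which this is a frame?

S5

Serial (axiom D): yes — every world has a successor (e.g. w1 R w1).
Euclidean (axiom 5): yes — any two successors of a common world are R-related.
Transitive (axiom 4): yes — every two-step R-path is closed by a direct edge.
Reflexive (axiom T): yes — every world is R-related to itself.
So F validates K, D, KD45, S5. The strongest is S5.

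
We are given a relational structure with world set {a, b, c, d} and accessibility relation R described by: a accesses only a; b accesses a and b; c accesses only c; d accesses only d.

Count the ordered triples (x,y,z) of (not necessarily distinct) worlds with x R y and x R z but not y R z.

1

Enumerating: (b,a,b).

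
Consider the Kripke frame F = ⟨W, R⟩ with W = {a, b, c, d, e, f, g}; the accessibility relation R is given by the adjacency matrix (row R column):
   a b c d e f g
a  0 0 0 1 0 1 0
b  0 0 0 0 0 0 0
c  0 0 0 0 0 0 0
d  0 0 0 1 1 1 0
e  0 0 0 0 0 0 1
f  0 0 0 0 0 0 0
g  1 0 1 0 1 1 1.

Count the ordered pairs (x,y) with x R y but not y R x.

7

Enumerating: (a,d), (a,f), (d,e), (d,f), (g,a), (g,c), (g,f).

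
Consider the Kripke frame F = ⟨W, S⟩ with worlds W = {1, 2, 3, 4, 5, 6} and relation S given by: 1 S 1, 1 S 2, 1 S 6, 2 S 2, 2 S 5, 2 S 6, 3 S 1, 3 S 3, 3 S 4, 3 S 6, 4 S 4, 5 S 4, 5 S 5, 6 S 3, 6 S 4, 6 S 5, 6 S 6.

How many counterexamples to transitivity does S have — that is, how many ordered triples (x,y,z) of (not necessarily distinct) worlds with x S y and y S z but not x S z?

Enumerating: (1,2,5), (1,6,3), (1,6,4), (1,6,5), (2,5,4), (2,6,3), (2,6,4), (3,1,2), (3,6,5), (6,3,1).

10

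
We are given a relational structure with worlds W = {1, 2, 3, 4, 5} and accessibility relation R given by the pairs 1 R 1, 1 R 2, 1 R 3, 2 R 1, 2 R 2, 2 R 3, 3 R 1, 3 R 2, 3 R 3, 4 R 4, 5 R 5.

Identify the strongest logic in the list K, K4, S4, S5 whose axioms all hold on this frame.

Transitive (axiom 4): yes — every two-step R-path is closed by a direct edge.
Reflexive (axiom T): yes — every world is R-related to itself.
Euclidean (axiom 5): yes — any two successors of a common world are R-related.
So F validates K, K4, S4, S5. The strongest is S5.

S5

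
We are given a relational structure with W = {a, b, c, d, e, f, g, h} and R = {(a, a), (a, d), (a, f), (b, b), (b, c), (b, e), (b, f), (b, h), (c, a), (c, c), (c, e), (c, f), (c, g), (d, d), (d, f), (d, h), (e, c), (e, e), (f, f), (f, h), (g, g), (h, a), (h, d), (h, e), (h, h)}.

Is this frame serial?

Serial: yes — every world has a successor (e.g. a R a).

Yes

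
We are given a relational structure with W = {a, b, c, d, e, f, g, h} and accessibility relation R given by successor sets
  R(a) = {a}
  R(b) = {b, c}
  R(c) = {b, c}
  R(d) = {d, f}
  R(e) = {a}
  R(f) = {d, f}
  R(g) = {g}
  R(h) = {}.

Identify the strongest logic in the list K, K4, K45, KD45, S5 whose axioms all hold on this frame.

K45

Transitive (axiom 4): yes — every two-step R-path is closed by a direct edge.
Euclidean (axiom 5): yes — any two successors of a common world are R-related.
Serial (axiom D): no — h has no R-successor.
Reflexive (axiom T): no — e is not related to itself.
So F validates K, K4, K45; KD45 would additionally require R to be serial. The strongest is K45.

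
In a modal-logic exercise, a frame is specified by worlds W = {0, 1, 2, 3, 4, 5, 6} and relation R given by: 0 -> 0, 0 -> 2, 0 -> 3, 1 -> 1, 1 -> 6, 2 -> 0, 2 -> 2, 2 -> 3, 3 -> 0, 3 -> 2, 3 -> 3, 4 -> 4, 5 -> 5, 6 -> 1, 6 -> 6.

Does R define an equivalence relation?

Reflexive: yes — every world is R-related to itself.
Symmetric: yes — every pair in R has its reverse in R.
Transitive: yes — every two-step R-path is closed by a direct edge.
So R is an equivalence relation.

Yes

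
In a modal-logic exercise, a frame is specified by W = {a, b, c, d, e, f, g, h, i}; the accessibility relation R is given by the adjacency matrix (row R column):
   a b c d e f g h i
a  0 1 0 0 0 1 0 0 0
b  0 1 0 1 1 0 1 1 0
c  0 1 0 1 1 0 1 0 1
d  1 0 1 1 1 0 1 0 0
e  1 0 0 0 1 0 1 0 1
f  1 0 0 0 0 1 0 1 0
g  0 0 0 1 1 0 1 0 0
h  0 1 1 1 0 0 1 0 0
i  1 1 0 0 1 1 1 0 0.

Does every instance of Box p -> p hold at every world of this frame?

No

By correspondence theory, T is valid on a frame iff R is reflexive.
Reflexive: no — a is not related to itself.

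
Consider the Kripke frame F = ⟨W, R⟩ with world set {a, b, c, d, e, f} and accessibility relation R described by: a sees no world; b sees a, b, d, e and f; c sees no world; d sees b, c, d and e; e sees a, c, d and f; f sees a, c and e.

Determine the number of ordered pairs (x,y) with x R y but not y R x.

8

Enumerating: (b,a), (b,e), (b,f), (d,c), (e,a), (e,c), (f,a), (f,c).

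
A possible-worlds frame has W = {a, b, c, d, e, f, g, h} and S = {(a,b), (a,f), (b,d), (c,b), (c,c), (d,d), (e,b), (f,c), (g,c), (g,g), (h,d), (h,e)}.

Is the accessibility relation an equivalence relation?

No

Reflexive: no — a is not related to itself.
Symmetric: no — a S b but not b S a.
Transitive: no — a S b and b S d, but not a S d.
So S is not an equivalence relation.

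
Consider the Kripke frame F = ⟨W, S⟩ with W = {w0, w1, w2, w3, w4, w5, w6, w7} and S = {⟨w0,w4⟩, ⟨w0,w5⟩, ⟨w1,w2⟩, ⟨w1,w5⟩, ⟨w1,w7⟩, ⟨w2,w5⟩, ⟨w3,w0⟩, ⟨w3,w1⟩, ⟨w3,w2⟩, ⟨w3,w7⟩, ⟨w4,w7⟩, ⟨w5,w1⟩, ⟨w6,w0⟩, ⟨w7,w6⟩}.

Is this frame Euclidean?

No

Euclidean: no — w0 S w4 and w0 S w5, but not w4 S w5.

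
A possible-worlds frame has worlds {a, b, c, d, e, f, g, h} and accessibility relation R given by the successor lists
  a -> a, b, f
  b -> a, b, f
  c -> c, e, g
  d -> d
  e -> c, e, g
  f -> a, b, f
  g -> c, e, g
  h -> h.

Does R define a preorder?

Reflexive: yes — every world is R-related to itself.
Transitive: yes — every two-step R-path is closed by a direct edge.
So R is a preorder.

Yes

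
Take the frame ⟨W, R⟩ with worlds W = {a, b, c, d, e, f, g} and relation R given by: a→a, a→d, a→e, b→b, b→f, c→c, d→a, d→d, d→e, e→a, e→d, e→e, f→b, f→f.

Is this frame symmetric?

Symmetric: yes — every pair in R has its reverse in R.

Yes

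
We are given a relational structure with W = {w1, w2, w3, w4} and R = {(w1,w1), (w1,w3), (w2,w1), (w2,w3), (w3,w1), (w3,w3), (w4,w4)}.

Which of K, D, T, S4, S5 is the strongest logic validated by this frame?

Serial (axiom D): yes — every world has a successor (e.g. w1 R w1).
Reflexive (axiom T): no — w2 is not related to itself.
Transitive (axiom 4): yes — every two-step R-path is closed by a direct edge.
Euclidean (axiom 5): yes — any two successors of a common world are R-related.
So F validates K, D; T would additionally require R to be reflexive. The strongest is D.

D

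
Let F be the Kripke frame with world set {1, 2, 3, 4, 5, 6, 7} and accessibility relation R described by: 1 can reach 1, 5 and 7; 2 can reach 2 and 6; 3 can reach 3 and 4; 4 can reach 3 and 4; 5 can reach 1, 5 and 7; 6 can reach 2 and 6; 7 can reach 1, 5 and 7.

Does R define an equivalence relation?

Yes

Reflexive: yes — every world is R-related to itself.
Symmetric: yes — every pair in R has its reverse in R.
Transitive: yes — every two-step R-path is closed by a direct edge.
So R is an equivalence relation.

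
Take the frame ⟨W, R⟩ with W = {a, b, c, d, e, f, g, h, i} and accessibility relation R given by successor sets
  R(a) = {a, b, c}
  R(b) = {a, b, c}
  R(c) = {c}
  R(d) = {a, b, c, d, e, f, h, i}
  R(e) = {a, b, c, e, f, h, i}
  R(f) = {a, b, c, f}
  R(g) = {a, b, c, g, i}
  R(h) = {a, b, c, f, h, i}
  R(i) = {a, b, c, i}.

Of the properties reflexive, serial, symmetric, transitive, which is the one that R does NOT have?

Reflexive: yes — every world is R-related to itself.
Serial: yes — every world has a successor (e.g. a R a).
Symmetric: no — a R c but not c R a.
Transitive: yes — every two-step R-path is closed by a direct edge.
Only symmetric fails.

symmetric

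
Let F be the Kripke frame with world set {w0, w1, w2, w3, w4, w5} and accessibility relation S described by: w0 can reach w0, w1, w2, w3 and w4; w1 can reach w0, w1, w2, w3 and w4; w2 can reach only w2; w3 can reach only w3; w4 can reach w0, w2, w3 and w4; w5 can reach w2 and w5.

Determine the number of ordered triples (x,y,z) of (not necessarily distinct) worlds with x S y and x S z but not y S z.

Enumerating: (w0,w2,w0), (w0,w2,w1), (w0,w2,w3), (w0,w2,w4), (w0,w3,w0), (w0,w3,w1), (w0,w3,w2), (w0,w3,w4), (w0,w4,w1), (w1,w2,w0), (w1,w2,w1), (w1,w2,w3), … and 13 more.
Total: 25.

25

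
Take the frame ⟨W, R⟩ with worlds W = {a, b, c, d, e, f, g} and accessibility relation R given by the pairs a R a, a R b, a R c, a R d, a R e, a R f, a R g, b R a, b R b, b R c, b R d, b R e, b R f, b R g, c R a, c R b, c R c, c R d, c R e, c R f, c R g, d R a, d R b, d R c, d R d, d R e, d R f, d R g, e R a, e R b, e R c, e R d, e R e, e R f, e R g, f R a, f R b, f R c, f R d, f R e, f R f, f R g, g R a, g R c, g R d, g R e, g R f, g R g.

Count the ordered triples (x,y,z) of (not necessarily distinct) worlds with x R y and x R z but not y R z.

Enumerating: (a,g,b), (b,g,b), (c,g,b), (d,g,b), (e,g,b), (f,g,b).

6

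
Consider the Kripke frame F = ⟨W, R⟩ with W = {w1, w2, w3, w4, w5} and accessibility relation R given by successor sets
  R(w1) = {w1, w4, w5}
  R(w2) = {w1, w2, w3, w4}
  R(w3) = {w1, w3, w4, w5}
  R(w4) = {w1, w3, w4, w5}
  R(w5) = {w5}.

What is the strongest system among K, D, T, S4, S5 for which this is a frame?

T

Serial (axiom D): yes — every world has a successor (e.g. w1 R w1).
Reflexive (axiom T): yes — every world is R-related to itself.
Transitive (axiom 4): no — w1 R w4 and w4 R w3, but not w1 R w3.
Euclidean (axiom 5): no — w1 R w5 and w1 R w4, but not w5 R w4.
So F validates K, D, T; S4 would additionally require R to be transitive. The strongest is T.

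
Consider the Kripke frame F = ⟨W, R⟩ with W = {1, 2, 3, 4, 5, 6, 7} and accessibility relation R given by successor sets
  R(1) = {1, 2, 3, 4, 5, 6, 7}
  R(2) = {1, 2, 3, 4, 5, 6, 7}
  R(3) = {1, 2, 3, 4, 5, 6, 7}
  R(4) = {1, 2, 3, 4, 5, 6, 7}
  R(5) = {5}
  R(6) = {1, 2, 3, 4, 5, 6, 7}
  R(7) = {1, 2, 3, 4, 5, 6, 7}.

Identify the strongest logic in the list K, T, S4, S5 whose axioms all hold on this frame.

S4

Reflexive (axiom T): yes — every world is R-related to itself.
Transitive (axiom 4): yes — every two-step R-path is closed by a direct edge.
Euclidean (axiom 5): no — 1 R 5 and 1 R 2, but not 5 R 2.
So F validates K, T, S4; S5 would additionally require R to be Euclidean. The strongest is S4.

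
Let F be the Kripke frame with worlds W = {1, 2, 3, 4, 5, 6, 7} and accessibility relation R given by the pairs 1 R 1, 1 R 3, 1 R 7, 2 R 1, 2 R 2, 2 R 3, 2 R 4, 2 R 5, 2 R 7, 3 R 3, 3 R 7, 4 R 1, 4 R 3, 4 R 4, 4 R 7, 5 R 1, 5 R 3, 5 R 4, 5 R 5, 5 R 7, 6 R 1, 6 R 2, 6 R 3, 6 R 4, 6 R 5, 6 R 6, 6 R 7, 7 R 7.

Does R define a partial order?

Yes

Reflexive: yes — every world is R-related to itself.
Transitive: yes — every two-step R-path is closed by a direct edge.
Antisymmetric: yes — no distinct pair is related both ways.
So R is a partial order.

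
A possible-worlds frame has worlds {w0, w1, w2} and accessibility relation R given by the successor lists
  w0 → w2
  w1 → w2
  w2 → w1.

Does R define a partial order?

No

Reflexive: no — w0 is not related to itself.
Transitive: no — w0 R w2 and w2 R w1, but not w0 R w1.
Antisymmetric: no — w1 R w2 and w2 R w1 with w1 ≠ w2.
So R is not a partial order.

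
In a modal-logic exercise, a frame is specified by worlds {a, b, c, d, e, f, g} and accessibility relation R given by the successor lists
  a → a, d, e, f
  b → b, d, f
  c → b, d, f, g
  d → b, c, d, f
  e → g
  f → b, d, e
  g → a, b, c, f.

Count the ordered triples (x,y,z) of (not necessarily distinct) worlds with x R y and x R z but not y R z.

Enumerating: (a,d,a), (a,d,e), (a,e,a), (a,e,d), (a,e,e), (a,e,f), (a,f,a), (a,f,f), (b,f,f), (c,b,g), (c,d,g), (c,f,f), … and 22 more.
Total: 34.

34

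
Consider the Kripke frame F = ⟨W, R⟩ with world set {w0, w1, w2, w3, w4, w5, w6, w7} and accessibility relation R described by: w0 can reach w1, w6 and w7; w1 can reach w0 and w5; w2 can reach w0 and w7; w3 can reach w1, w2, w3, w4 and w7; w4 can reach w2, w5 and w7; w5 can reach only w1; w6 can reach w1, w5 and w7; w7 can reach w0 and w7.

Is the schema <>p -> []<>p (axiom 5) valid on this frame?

No

Axiom 5 corresponds to the accessibility relation being Euclidean.
Euclidean: no — w0 R w1 and w0 R w6, but not w1 R w6.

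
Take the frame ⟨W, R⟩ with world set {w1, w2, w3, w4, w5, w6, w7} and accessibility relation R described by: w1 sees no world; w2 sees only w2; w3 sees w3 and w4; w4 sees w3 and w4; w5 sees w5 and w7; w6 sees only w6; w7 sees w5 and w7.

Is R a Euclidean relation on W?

Euclidean: yes — any two successors of a common world are R-related.

Yes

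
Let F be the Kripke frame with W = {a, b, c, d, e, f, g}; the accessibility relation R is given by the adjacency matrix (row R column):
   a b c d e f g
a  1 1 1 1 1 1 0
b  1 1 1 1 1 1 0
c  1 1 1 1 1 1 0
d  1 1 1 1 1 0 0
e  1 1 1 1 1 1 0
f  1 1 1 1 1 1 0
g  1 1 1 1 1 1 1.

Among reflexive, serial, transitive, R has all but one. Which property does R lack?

Reflexive: yes — every world is R-related to itself.
Serial: yes — every world has a successor (e.g. a R a).
Transitive: no — d R a and a R f, but not d R f.
Only transitive fails.

transitive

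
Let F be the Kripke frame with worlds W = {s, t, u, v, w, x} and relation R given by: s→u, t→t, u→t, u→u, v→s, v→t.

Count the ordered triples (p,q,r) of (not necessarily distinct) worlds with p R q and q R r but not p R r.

2

Enumerating: (s,u,t), (v,s,u).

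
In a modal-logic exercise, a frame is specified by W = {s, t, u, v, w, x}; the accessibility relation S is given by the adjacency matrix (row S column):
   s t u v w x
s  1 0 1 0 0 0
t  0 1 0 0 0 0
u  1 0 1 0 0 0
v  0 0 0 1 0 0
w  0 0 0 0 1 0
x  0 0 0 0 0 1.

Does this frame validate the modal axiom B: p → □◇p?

Yes

The schema B characterises exactly the symmetric frames.
Symmetric: yes — every pair in S has its reverse in S.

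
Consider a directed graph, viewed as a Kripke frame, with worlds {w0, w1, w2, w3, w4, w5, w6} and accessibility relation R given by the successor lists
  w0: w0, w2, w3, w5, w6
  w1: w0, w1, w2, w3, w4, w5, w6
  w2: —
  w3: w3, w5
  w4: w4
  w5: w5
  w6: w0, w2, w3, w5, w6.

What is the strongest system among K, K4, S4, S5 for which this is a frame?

K4

Transitive (axiom 4): yes — every two-step R-path is closed by a direct edge.
Reflexive (axiom T): no — w2 is not related to itself.
Euclidean (axiom 5): no — w0 R w2 and w0 R w3, but not w2 R w3.
So F validates K, K4; S4 would additionally require R to be reflexive. The strongest is K4.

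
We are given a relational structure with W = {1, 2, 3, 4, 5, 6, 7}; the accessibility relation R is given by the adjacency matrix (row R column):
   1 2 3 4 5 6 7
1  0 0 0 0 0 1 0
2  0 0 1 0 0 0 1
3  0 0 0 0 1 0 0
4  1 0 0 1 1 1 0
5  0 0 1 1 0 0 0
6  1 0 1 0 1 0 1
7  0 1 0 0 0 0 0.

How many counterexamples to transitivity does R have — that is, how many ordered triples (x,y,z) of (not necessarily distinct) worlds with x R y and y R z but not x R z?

Enumerating: (1,6,1), (1,6,3), (1,6,5), (1,6,7), (2,3,5), (2,7,2), (3,5,3), (3,5,4), (4,5,3), (4,6,3), (4,6,7), (5,3,5), … and 8 more.
Total: 20.

20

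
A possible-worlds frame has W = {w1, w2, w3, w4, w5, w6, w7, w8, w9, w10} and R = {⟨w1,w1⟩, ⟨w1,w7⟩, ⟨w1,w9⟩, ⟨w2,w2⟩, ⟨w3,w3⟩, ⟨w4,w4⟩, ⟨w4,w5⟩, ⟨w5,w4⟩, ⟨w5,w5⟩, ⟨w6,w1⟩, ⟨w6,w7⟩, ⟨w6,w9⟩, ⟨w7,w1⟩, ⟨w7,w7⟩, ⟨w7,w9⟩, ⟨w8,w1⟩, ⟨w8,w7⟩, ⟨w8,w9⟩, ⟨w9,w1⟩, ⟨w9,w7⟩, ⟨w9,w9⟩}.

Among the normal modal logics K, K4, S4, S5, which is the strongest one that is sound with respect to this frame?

K4

Transitive (axiom 4): yes — every two-step R-path is closed by a direct edge.
Reflexive (axiom T): no — w6 is not related to itself.
Euclidean (axiom 5): yes — any two successors of a common world are R-related.
So F validates K, K4; S4 would additionally require R to be reflexive. The strongest is K4.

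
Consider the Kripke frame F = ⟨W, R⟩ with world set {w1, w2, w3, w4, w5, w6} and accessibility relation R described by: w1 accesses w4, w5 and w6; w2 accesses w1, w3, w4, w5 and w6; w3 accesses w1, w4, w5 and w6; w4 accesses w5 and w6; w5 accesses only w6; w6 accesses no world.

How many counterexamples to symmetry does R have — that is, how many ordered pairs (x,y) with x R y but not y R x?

Enumerating: (w1,w4), (w1,w5), (w1,w6), (w2,w1), (w2,w3), (w2,w4), (w2,w5), (w2,w6), (w3,w1), (w3,w4), (w3,w5), (w3,w6), (w4,w5), (w4,w6), (w5,w6).

15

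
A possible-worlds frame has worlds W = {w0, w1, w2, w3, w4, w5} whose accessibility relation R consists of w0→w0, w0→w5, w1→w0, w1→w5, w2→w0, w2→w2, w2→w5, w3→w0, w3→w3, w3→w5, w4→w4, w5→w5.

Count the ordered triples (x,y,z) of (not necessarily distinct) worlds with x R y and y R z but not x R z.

R is transitive; there are no such tuples.

0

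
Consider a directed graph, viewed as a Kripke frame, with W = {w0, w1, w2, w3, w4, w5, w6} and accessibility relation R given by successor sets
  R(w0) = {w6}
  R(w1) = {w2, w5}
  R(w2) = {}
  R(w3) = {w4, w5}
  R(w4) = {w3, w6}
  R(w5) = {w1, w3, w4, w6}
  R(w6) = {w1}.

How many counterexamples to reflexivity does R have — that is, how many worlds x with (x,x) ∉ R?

7

Enumerating: w0, w1, w2, w3, w4, w5, w6.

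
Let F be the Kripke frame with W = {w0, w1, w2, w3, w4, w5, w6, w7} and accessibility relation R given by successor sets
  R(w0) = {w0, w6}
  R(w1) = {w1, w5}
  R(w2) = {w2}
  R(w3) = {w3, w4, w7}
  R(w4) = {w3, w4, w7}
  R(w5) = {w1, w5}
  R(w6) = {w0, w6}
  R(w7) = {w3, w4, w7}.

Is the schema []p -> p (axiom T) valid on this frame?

Yes

Axiom T corresponds to the accessibility relation being reflexive.
Reflexive: yes — every world is R-related to itself.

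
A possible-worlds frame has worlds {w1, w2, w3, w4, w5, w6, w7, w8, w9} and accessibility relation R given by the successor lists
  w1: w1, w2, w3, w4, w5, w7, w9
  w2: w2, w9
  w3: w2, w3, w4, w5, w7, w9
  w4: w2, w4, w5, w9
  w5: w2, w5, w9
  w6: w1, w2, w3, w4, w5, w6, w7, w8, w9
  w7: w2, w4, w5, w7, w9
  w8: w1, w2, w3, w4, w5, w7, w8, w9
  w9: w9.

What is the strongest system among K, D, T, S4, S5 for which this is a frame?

S4

Serial (axiom D): yes — every world has a successor (e.g. w1 R w1).
Reflexive (axiom T): yes — every world is R-related to itself.
Transitive (axiom 4): yes — every two-step R-path is closed by a direct edge.
Euclidean (axiom 5): no — w1 R w2 and w1 R w3, but not w2 R w3.
So F validates K, D, T, S4; S5 would additionally require R to be Euclidean. The strongest is S4.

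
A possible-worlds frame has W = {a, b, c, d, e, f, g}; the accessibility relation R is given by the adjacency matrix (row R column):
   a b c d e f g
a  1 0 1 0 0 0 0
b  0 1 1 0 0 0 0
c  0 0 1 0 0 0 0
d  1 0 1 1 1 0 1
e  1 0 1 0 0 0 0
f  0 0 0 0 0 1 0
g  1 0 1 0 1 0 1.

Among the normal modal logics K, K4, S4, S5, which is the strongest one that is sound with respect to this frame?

K4

Transitive (axiom 4): yes — every two-step R-path is closed by a direct edge.
Reflexive (axiom T): no — e is not related to itself.
Euclidean (axiom 5): no — d R a and d R e, but not a R e.
So F validates K, K4; S4 would additionally require R to be reflexive. The strongest is K4.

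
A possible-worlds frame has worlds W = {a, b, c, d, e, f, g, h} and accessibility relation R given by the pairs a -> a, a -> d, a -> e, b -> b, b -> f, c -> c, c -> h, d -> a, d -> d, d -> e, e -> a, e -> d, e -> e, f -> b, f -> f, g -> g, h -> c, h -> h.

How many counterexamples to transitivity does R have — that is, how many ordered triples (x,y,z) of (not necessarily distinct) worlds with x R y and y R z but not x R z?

0

R is transitive; there are no such tuples.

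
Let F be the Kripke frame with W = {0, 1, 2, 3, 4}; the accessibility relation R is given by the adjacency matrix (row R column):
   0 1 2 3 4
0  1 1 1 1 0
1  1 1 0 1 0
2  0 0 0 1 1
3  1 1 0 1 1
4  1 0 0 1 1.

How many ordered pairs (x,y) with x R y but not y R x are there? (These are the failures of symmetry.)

Enumerating: (0,2), (2,3), (2,4), (4,0).

4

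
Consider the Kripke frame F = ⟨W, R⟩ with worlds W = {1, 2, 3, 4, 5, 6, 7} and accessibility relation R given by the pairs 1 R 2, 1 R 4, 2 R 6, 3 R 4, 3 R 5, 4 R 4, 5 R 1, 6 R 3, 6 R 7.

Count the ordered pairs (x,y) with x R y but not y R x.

8

Enumerating: (1,2), (1,4), (2,6), (3,4), (3,5), (5,1), (6,3), (6,7).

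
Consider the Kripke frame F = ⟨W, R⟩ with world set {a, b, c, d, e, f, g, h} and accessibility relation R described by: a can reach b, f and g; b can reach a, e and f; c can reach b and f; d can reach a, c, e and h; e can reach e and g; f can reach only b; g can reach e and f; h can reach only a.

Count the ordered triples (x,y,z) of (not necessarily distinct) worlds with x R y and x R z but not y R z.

35

Enumerating: (a,b,b), (a,b,g), (a,f,f), (a,f,g), (a,g,b), (a,g,g), (b,a,a), (b,a,e), (b,e,a), (b,e,f), (b,f,a), (b,f,e), … and 23 more.
Total: 35.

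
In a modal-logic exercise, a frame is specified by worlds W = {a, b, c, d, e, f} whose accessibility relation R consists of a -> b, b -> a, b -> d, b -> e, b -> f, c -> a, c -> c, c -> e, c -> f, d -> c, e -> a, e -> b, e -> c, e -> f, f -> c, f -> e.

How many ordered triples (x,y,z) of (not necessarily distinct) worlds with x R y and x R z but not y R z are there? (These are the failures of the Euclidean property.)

Enumerating: (a,b,b), (b,a,a), (b,a,d), (b,a,e), (b,a,f), (b,d,a), (b,d,d), (b,d,e), (b,d,f), (b,e,d), (b,e,e), (b,f,a), … and 19 more.
Total: 31.

31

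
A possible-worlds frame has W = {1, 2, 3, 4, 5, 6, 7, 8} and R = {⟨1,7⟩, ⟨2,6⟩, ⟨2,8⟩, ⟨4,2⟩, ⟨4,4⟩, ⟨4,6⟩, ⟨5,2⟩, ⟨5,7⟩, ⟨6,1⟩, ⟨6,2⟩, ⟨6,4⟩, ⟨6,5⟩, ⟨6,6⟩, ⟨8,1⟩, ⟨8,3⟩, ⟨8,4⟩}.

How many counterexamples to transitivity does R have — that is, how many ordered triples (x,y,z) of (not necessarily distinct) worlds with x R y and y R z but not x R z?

Enumerating: (2,6,1), (2,6,2), (2,6,4), (2,6,5), (2,8,1), (2,8,3), (2,8,4), (4,2,8), (4,6,1), (4,6,5), (5,2,6), (5,2,8), (6,1,7), (6,2,8), (6,5,7), (8,1,7), (8,4,2), (8,4,6).

18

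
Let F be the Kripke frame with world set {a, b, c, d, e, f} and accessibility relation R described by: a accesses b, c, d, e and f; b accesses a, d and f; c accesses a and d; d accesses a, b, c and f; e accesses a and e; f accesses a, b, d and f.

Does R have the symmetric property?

Symmetric: yes — every pair in R has its reverse in R.

Yes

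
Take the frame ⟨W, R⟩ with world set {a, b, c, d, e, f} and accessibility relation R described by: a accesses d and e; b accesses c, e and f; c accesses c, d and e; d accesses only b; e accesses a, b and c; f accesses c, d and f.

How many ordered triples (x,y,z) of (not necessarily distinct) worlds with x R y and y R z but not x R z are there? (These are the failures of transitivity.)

Enumerating: (a,d,b), (a,e,a), (a,e,b), (a,e,c), (b,c,d), (b,e,a), (b,e,b), (b,f,d), (c,d,b), (c,e,a), (c,e,b), (d,b,c), … and 10 more.
Total: 22.

22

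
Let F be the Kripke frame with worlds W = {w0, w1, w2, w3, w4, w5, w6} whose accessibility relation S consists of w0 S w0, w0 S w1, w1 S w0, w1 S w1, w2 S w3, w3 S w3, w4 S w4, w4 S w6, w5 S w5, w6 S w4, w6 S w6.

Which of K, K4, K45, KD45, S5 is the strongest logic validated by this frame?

Transitive (axiom 4): yes — every two-step S-path is closed by a direct edge.
Euclidean (axiom 5): yes — any two successors of a common world are S-related.
Serial (axiom D): yes — every world has a successor (e.g. w0 S w0).
Reflexive (axiom T): no — w2 is not related to itself.
So F validates K, K4, K45, KD45; S5 would additionally require S to be reflexive. The strongest is KD45.

KD45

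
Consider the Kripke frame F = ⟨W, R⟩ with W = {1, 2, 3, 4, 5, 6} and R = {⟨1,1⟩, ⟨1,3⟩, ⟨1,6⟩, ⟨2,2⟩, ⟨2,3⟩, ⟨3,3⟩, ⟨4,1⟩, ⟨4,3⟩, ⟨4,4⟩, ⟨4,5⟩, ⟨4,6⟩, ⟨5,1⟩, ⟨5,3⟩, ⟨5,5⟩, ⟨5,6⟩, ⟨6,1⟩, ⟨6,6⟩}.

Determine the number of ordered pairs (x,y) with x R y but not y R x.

9

Enumerating: (1,3), (2,3), (4,1), (4,3), (4,5), (4,6), (5,1), (5,3), (5,6).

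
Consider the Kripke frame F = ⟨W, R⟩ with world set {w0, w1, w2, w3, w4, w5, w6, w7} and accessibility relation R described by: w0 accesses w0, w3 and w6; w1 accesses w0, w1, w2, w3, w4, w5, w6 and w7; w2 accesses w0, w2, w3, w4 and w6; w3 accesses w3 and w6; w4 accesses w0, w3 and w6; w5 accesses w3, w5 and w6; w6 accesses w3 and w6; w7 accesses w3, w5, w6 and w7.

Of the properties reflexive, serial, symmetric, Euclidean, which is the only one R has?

Reflexive: no — w4 is not related to itself.
Serial: yes — every world has a successor (e.g. w0 R w0).
Symmetric: no — w0 R w3 but not w3 R w0.
Euclidean: no — w1 R w0 and w1 R w2, but not w0 R w2.
Only serial holds.

serial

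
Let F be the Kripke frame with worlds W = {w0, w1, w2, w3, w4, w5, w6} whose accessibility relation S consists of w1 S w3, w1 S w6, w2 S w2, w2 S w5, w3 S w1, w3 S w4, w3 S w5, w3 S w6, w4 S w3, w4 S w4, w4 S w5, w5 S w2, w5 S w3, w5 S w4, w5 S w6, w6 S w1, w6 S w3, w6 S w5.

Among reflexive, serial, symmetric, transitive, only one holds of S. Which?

symmetric

Reflexive: no — w0 is not related to itself.
Serial: no — w0 has no S-successor.
Symmetric: yes — every pair in S has its reverse in S.
Transitive: no — w1 S w3 and w3 S w4, but not w1 S w4.
Only symmetric holds.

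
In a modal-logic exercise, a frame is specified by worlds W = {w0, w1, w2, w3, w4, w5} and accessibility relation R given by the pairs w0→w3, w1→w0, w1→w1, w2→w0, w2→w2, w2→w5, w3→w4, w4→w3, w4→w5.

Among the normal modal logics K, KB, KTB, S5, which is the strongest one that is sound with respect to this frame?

Symmetric (axiom B): no — w0 R w3 but not w3 R w0.
Reflexive (axiom T): no — w0 is not related to itself.
Euclidean (axiom 5): no — w2 R w0 and w2 R w5, but not w0 R w5.
So F validates K; KB would additionally require R to be symmetric. The strongest is K.

K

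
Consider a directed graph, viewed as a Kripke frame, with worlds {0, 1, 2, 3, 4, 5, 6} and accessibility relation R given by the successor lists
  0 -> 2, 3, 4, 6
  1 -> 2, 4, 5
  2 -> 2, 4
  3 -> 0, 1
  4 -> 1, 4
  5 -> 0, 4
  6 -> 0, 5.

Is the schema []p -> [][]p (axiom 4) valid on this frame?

No

By correspondence theory, 4 is valid on a frame iff R is transitive.
Transitive: no — 0 R 3 and 3 R 1, but not 0 R 1.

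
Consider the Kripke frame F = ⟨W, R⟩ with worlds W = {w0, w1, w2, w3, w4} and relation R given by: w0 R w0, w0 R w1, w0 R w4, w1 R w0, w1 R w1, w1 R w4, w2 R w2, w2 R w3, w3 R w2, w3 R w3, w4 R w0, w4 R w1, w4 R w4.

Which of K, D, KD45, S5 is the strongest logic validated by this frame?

Serial (axiom D): yes — every world has a successor (e.g. w0 R w0).
Euclidean (axiom 5): yes — any two successors of a common world are R-related.
Transitive (axiom 4): yes — every two-step R-path is closed by a direct edge.
Reflexive (axiom T): yes — every world is R-related to itself.
So F validates K, D, KD45, S5. The strongest is S5.

S5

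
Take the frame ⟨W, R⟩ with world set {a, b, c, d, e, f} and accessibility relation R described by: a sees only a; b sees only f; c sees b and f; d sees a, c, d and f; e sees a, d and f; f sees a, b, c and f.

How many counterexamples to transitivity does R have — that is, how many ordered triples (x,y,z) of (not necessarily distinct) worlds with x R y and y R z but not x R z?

Enumerating: (b,f,a), (b,f,b), (b,f,c), (c,f,a), (c,f,c), (d,c,b), (d,f,b), (e,d,c), (e,f,b), (e,f,c).

10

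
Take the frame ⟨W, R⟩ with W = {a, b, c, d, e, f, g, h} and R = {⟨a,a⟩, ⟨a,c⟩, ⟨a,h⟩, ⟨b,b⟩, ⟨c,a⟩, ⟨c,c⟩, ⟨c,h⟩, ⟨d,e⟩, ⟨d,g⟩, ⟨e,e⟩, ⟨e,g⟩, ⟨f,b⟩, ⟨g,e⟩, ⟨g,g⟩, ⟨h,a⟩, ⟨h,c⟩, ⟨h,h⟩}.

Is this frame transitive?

Transitive: yes — every two-step R-path is closed by a direct edge.

Yes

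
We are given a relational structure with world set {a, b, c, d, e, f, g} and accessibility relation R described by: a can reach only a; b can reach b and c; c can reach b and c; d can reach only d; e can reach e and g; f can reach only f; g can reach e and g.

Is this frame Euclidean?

Yes

Euclidean: yes — any two successors of a common world are R-related.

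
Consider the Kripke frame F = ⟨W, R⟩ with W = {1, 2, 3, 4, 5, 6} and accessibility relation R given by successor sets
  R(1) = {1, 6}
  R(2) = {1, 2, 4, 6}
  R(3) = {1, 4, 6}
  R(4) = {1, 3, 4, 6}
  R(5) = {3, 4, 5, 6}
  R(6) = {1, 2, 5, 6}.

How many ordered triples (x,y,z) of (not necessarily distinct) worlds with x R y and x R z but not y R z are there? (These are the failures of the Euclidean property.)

21

Enumerating: (2,1,2), (2,1,4), (2,4,2), (2,6,4), (3,1,4), (3,6,4), (4,1,3), (4,1,4), (4,3,3), (4,6,3), (4,6,4), (5,3,3), … and 9 more.
Total: 21.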